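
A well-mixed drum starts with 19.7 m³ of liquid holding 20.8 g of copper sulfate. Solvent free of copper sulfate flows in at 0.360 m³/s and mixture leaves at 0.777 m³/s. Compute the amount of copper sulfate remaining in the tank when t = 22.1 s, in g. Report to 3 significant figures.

Let m(t) be the amount of copper sulfate. Volume: V(t) = V₀ + (Q_in − Q_out) t = 19.7 − 0.41700 t; V(22.1) = 10.484 m³.
Species balance (pure solvent in): dm/dt = −Q_out · m/V(t).
Separate: dm/m = −Q_out dt/V(t) ⇒ ln(m/m₀) = −(Q_out/(Q_in−Q_out)) ln(V/V₀).
m = m₀ (V₀/V)^(Q_out/(Q_in−Q_out)) = 20.8 × (19.7/10.484)^(-1.8633) = 6.4217 g.

6.42 g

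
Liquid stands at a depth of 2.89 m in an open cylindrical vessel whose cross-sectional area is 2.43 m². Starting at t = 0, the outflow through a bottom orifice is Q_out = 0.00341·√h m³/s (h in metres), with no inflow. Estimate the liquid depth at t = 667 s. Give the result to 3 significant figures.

1.52 m

With no inflow, A dh/dt = −0.00341 √h.
Separate and integrate: 2(√h − √h₀) = −(0.00341/A) t.
√h = √2.89 − 0.00341·667/(2·2.43) = 1.7000 − 0.46800 = 1.2320.
h = 1.2320² = 1.5178 m.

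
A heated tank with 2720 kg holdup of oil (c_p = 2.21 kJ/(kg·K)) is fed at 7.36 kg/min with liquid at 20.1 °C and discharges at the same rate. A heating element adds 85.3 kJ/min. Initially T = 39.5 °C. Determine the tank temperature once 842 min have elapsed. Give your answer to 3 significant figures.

26.8 °C

M c_p dT/dt = ṁ c_p (T_in − T) + Q̇.
τ = M/ṁ = 369.57 min; T_ss = T_in + Q̇/(ṁ c_p) = 20.1 + 85.3/(7.36·2.21) = 25.344 °C.
Integrating: T(t) = T_ss + (T₀ − T_ss) e^(−t/τ).
T(842) = 25.344 + (14.156)·e^(−842/369.57) = 25.344 + (14.156)·0.10245 = 26.794 °C.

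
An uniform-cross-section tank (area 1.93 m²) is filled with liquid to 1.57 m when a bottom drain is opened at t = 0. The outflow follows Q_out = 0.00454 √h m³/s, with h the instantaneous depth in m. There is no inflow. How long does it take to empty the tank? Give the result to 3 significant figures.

With no inflow, A dh/dt = −0.00454 √h.
∫ h^(−1/2) dh = −(0.00454/A) ∫ dt, giving 2√h = 2√h₀ − (0.00454/A) t.
Tank is empty when √h = 0: t_empty = 2A√h₀/0.00454.
t_empty = 2·1.93·√1.57/0.00454 = 3.8600·1.2530/0.00454 = 1065.3 s.

1070 s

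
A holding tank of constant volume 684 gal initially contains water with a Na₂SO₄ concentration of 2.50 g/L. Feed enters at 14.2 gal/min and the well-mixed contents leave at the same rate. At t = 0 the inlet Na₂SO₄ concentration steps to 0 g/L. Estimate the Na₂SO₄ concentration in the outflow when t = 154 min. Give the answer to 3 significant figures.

0.102 g/L

Unsteady species balance (constant V, well mixed): V dC/dt = Q(C_in − C).
Rewrite as dC/dt + C/τ = C_in/τ, τ = V/Q = 48.169 min.
This is linear first-order; C(t) = C_in + (C₀ − C_in) e^(−t/τ).
C(154) = 0 + (2.50 − 0)·e^(−154/48.169) = 0 + (2.5000)·0.040882 = 0.10220 g/L.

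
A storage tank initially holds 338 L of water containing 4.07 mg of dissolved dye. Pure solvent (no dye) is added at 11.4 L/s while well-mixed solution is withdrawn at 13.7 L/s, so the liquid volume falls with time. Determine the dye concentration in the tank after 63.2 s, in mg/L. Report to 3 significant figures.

Total volume: dV/dt = Q_in − Q_out = -2.3000 L/s, so V(t) = 338 − 2.3000 t and V(63.2) = 192.64 L.
No dye enters, so dm/dt = −Q_out · (m/V).
dm/m = −Q_out dt/(V₀ − 2.3000 t); integrating gives ln(m/m₀) = −(Q_out/(Q_in−Q_out)) ln(V/V₀).
m = m₀ (V₀/V)^(Q_out/(Q_in−Q_out)) = 4.07 × (338/192.64)^(-5.9565) = 0.14295 mg.
C = m/V = 0.14295/192.64 = 0.00074207 mg/L.

0.000742 mg/L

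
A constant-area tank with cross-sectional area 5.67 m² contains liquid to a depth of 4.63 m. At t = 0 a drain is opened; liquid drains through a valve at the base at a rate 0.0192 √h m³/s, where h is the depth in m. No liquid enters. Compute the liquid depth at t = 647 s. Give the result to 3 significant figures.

1.12 m

A dh/dt = −Q_out = −0.0192 √h.
This is separable: 2 d(√h)/dt = −0.0192/A, so √h = √h₀ − (0.0192/(2A)) t.
√h = √4.63 − 0.0192·647/(2·5.67) = 2.1517 − 1.0954 = 1.0563.
h = 1.0563² = 1.1158 m.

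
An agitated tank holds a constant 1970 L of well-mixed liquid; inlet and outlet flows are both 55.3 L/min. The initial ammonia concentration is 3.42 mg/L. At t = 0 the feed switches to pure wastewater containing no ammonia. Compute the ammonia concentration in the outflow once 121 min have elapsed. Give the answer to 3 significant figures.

0.115 mg/L

Species balance on the tank: V dC/dt = Q(C_in − C).
So dC/dt = (C_in − C)/τ with τ = V/Q = 1970/55.3 = 35.624 min.
This is linear first-order; C(t) = C_in + (C₀ − C_in) e^(−t/τ).
C(121) = 0 + (3.42 − 0)·e^(−121/35.624) = 0 + (3.4200)·0.033487 = 0.11453 mg/L.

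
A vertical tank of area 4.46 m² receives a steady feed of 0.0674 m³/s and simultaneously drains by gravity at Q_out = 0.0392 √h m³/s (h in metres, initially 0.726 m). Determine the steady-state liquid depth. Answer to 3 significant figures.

2.96 m

Unsteady balance on liquid volume: A dh/dt = Q_in − 0.0392 √h. At steady state dh/dt = 0:
Q_in = 0.0392 √h_ss ⇒ √h_ss = 0.0674/0.0392 = 1.7194.
h_ss = 1.7194² = 2.9563 m. (Since h₀ = 0.726 m < h_ss, the level will rise toward this value.)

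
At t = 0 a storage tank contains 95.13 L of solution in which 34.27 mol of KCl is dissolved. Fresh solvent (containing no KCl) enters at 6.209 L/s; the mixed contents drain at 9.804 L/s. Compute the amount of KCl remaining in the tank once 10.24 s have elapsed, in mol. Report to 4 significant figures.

9.023 mol

Let m(t) be the amount of KCl. Volume: V(t) = V₀ + (Q_in − Q_out) t = 95.13 − 3.59500 t; V(10.24) = 58.3172 L.
Solute balance: dm/dt = 0 − Q_out C = −Q_out m/V(t).
Separate: dm/m = −Q_out dt/V(t) ⇒ ln(m/m₀) = −(Q_out/(Q_in−Q_out)) ln(V/V₀).
m = m₀ (V₀/V)^(Q_out/(Q_in−Q_out)) = 34.27 × (95.13/58.3172)^(-2.72712) = 9.02286 mol.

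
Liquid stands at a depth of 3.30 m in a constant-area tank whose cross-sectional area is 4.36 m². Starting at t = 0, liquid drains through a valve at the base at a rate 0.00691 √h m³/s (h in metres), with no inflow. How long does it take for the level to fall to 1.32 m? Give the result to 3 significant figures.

Accumulation of liquid (constant cross-section A): A dh/dt = −0.00691 √h.
Separate and integrate: 2(√h − √h₀) = −(0.00691/A) t.
t = 2A(√h₀ − √h)/0.00691 = 2·4.36·(√3.30 − √1.32)/0.00691
  = 8.7200 × (1.8166 − 1.1489) / 0.00691 = 842.57 s.

843 s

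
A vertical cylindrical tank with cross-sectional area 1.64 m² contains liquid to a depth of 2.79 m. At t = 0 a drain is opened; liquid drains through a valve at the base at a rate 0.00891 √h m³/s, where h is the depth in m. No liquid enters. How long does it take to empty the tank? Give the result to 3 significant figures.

615 s

Volume balance on the tank: A dh/dt = −0.00891 √h.
∫ h^(−1/2) dh = −(0.00891/A) ∫ dt, giving 2√h = 2√h₀ − (0.00891/A) t.
Tank is empty when √h = 0: t_empty = 2A√h₀/0.00891.
t_empty = 2·1.64·√2.79/0.00891 = 3.2800·1.6703/0.00891 = 614.89 s.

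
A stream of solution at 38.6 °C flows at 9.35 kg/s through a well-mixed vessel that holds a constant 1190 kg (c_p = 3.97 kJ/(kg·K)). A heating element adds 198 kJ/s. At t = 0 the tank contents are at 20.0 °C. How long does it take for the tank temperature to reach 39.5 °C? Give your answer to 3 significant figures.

215 s

Unsteady energy balance on the tank contents: M c_p dT/dt = ṁ c_p (T_in − T) + 198.
τ = M/ṁ = 127.27 s; T_ss = T_in + Q̇/(ṁ c_p) = 43.934 °C.
T(t) = T_ss + (T₀ − T_ss) e^(−t/τ). Set T = 39.5:
e^(−t/τ) = (39.5 − 43.934)/(20.0 − 43.934) = 0.18526
t = −127.27 · ln(0.18526) = 214.58 s.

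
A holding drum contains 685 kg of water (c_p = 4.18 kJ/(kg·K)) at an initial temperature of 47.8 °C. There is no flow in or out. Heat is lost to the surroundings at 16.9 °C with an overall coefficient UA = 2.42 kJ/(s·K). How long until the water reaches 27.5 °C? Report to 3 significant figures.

1270 s

Lumped-capacitance energy balance: M c_p dT/dt = UA(T_amb − T).
τ = M c_p/UA = 1183.2 s; T_ss = T_amb = 16.900 °C.
T(t) = T_ss + (T₀ − T_ss)e^(−t/τ); set T = 27.5:
t = −τ ln[(T − T_ss)/(T₀ − T_ss)] = −1183.2 · ln(0.34304) = 1265.9 s.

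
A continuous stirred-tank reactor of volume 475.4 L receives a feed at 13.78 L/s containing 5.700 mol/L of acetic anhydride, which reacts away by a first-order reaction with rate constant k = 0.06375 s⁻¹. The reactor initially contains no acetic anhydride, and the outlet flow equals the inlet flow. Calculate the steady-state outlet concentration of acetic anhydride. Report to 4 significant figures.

1.782 mol/L

V dC/dt = Q(C_in − C) − k V C.
At steady state: 0 = Q C_in − (Q + kV) C_ss, so C_ss = Q C_in/(Q + kV).
C_ss = 13.78·5.700/(13.78 + 0.06375·475.4) = 78.5460/44.0867 = 1.78162 mol/L.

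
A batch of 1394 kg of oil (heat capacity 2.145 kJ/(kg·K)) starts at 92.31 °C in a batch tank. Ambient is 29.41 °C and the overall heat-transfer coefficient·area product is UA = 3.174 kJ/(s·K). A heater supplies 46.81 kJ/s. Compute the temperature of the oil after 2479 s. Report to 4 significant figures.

47.62 °C

Heat balance on the well-mixed liquid: M c_p dT/dt = −UA(T − T_amb) + Q̇.
dT/dt = (T_ss − T)/τ with T_ss = T_amb + Q̇/UA = 29.41 + 46.81/3.174 = 44.1580 °C, τ = M c_p/UA = 1394·2.145/3.174 = 942.070 s.
T approaches T_ss exponentially: T(t) = T_ss + (T₀ − T_ss) e^(−t/τ).
T(2479) = 44.1580 + (48.1520)·0.0719748 = 47.6237 °C.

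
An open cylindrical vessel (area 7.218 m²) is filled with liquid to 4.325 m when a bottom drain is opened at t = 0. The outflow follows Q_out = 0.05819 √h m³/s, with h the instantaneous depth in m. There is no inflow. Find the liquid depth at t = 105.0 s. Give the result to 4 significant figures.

With no inflow, A dh/dt = −0.05819 √h.
∫ h^(−1/2) dh = −(0.05819/A) ∫ dt, giving 2√h = 2√h₀ − (0.05819/A) t.
√h = √4.325 − 0.05819·105.0/(2·7.218) = 2.07966 − 0.423244 = 1.65642.
h = 1.65642² = 2.74373 m.

2.744 m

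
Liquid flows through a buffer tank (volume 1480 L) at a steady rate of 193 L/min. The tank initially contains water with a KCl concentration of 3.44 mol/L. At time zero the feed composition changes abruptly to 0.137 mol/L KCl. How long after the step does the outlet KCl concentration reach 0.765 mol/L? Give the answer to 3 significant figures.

Species balance on the tank: V dC/dt = Q(C_in − C), so τ = V/Q = 7.6684 min.
C(t) = C_in + (C₀ − C_in) e^(−t/τ). Set C = 0.765 and solve for t:
e^(−t/τ) = (C − C_in)/(C₀ − C_in) = (0.765 − 0.137)/(3.44 − 0.137) = 0.19013
t = −τ ln(…) = 7.6684 × 1.6600 = 12.730 min.

12.7 min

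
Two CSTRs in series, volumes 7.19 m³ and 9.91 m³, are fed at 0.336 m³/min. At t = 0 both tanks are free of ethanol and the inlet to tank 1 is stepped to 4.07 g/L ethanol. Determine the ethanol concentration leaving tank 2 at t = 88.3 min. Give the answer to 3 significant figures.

3.50 g/L

Species balance on tank i: dCᵢ/dt = (Cᵢ₋₁ − Cᵢ)/τᵢ with τᵢ = Vᵢ/Q.
τ₁ = 7.19/0.336 = 21.399 min; τ₂ = 9.91/0.336 = 29.494 min.
Tank 1: C₁ = C_in(1 − e^(−t/τ₁)). Tank 2 (τ₁ ≠ τ₂): C₂ = C_in[1 − (τ₁ e^(−t/τ₁) − τ₂ e^(−t/τ₂))/(τ₁ − τ₂)].
At t = 88.3: e^(−t/τ₁) = 0.016141, e^(−t/τ₂) = 0.050095.
C₂ = 4.07·[1 − (21.399·0.016141 − 29.494·0.050095)/(-8.0952)] = 4.07·0.86015 = 3.5008 g/L.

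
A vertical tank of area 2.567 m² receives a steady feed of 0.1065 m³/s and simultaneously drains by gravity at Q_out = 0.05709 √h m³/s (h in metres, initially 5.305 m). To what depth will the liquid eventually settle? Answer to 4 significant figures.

3.480 m

A dh/dt = Q_in − 0.05709 √h. Steady state requires inflow = outflow:
Q_in = 0.05709 √h_ss ⇒ √h_ss = 0.1065/0.05709 = 1.86548.
h_ss = 1.86548² = 3.48000 m. (Since h₀ = 5.305 m > h_ss, the level will fall toward this value.)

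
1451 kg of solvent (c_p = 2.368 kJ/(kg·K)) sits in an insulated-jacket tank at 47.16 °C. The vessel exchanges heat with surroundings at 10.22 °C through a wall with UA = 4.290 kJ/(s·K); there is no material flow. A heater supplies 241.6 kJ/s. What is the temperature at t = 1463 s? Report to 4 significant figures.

63.42 °C

Energy balance: M c_p dT/dt = −UA(T − T_amb) + Q̇.
dT/dt = (T_ss − T)/τ with T_ss = T_amb + Q̇/UA = 10.22 + 241.6/4.290 = 66.5370 °C, τ = M c_p/UA = 1451·2.368/4.290 = 800.925 s.
Integrating: T(t) = T_ss + (T₀ − T_ss) e^(−t/τ).
T(1463) = 66.5370 + (-19.3770)·0.160954 = 63.4182 °C.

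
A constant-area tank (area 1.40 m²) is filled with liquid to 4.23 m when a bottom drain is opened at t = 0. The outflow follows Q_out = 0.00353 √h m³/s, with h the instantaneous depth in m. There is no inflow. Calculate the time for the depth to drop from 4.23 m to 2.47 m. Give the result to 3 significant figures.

A dh/dt = −Q_out = −0.00353 √h.
∫ h^(−1/2) dh = −(0.00353/A) ∫ dt, giving 2√h = 2√h₀ − (0.00353/A) t.
t = 2A(√h₀ − √h)/0.00353 = 2·1.40·(√4.23 − √2.47)/0.00353
  = 2.8000 × (2.0567 − 1.5716) / 0.00353 = 384.76 s.

385 s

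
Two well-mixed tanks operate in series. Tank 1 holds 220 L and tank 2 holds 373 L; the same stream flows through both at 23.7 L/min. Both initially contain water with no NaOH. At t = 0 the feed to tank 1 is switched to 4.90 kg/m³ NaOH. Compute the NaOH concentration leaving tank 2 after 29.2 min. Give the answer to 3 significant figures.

3.33 kg/m³

Species balance on tank i: dCᵢ/dt = (Cᵢ₋₁ − Cᵢ)/τᵢ with τᵢ = Vᵢ/Q.
τ₁ = 220/23.7 = 9.2827 min; τ₂ = 373/23.7 = 15.738 min.
Tank 1: C₁ = C_in(1 − e^(−t/τ₁)). Tank 2 (τ₁ ≠ τ₂): C₂ = C_in[1 − (τ₁ e^(−t/τ₁) − τ₂ e^(−t/τ₂))/(τ₁ − τ₂)].
At t = 29.2: e^(−t/τ₁) = 0.043040, e^(−t/τ₂) = 0.15640.
C₂ = 4.90·[1 − (9.2827·0.043040 − 15.738·0.15640)/(-6.4557)] = 4.90·0.68060 = 3.3349 kg/m³.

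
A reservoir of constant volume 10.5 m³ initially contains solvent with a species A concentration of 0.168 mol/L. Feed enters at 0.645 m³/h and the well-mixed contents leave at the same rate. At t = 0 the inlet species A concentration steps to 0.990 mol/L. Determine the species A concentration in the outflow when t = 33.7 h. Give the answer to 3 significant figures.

Mass balance on the solute (V constant): V dC/dt = Q(C_in − C).
So dC/dt = (C_in − C)/τ with τ = V/Q = 10.5/0.645 = 16.279 h.
This is linear first-order; C(t) = C_in + (C₀ − C_in) e^(−t/τ).
C(33.7) = 0.990 + (0.168 − 0.990)·e^(−33.7/16.279) = 0.990 + (-0.82200)·0.12617 = 0.88629 mol/L.

0.886 mol/L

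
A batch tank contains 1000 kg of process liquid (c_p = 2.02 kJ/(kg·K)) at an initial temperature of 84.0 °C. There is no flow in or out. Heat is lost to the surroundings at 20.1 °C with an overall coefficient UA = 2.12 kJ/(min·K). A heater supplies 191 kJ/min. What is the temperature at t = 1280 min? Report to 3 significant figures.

103 °C

M c_p dT/dt = −UA(T − T_amb) + Q̇.
dT/dt = (T_ss − T)/τ with T_ss = T_amb + Q̇/UA = 20.1 + 191/2.12 = 110.19 °C, τ = M c_p/UA = 1000·2.02/2.12 = 952.83 min.
Integrating: T(t) = T_ss + (T₀ − T_ss) e^(−t/τ).
T(1280) = 110.19 + (-26.194)·0.26097 = 103.36 °C.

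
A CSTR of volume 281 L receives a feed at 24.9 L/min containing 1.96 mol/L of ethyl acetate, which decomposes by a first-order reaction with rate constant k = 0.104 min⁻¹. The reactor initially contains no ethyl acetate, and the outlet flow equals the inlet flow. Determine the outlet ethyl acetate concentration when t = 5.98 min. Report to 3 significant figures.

V dC/dt = Q(C_in − C) − k V C.
This is linear with rate a = Q/V + k = 0.19261 min⁻¹.
C_ss = Q C_in/(Q + kV) = 0.90171 mol/L; C(t) = C_ss + (C₀ − C_ss) e^(−a t).
C(5.98) = 0.90171 + (-0.90171)·e^(−0.19261·5.98) = 0.90171 + (-0.90171)·0.31606 = 0.61671 mol/L.

0.617 mol/L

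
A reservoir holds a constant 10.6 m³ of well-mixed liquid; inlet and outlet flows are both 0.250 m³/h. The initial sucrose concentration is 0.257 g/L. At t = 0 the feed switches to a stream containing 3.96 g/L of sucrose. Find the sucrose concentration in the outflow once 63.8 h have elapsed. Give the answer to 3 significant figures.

Transient balance on the dissolved component: V dC/dt = Q(C_in − C).
Rewrite as dC/dt + C/τ = C_in/τ, τ = V/Q = 42.400 h.
This is linear first-order; C(t) = C_in + (C₀ − C_in) e^(−t/τ).
C(63.8) = 3.96 + (0.257 − 3.96)·e^(−63.8/42.400) = 3.96 + (-3.7030)·0.22208 = 3.1376 g/L.

3.14 g/L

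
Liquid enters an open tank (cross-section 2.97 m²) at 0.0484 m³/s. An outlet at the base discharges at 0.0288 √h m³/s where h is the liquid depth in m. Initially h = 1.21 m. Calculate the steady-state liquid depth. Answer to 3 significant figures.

Mass balance (ρ constant): A dh/dt = Q_in − 0.0288 √h. At steady state dh/dt = 0:
Q_in = 0.0288 √h_ss ⇒ √h_ss = 0.0484/0.0288 = 1.6806.
h_ss = 1.6806² = 2.8243 m. (Since h₀ = 1.21 m < h_ss, the level will rise toward this value.)

2.82 m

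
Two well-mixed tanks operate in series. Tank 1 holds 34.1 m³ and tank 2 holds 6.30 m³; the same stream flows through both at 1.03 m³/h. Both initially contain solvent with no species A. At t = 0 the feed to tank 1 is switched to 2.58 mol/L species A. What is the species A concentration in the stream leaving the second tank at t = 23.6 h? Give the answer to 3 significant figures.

1.04 mol/L

Species balance on tank i: dCᵢ/dt = (Cᵢ₋₁ − Cᵢ)/τᵢ with τᵢ = Vᵢ/Q.
τ₁ = 34.1/1.03 = 33.107 h; τ₂ = 6.30/1.03 = 6.1165 h.
Tank 1: C₁ = C_in(1 − e^(−t/τ₁)). Tank 2 (τ₁ ≠ τ₂): C₂ = C_in[1 − (τ₁ e^(−t/τ₁) − τ₂ e^(−t/τ₂))/(τ₁ − τ₂)].
At t = 23.6: e^(−t/τ₁) = 0.49025, e^(−t/τ₂) = 0.021101.
C₂ = 2.58·[1 − (33.107·0.49025 − 6.1165·0.021101)/(26.990)] = 2.58·0.40344 = 1.0409 mol/L.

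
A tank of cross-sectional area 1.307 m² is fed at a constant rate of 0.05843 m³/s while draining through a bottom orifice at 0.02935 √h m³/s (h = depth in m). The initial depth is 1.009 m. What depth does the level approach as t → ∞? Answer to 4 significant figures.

Level balance: A dh/dt = 0.05843 − 0.02935 √h. Setting dh/dt = 0:
Q_in = 0.02935 √h_ss ⇒ √h_ss = 0.05843/0.02935 = 1.99080.
h_ss = 1.99080² = 3.96329 m. (Since h₀ = 1.009 m < h_ss, the level will rise toward this value.)

3.963 m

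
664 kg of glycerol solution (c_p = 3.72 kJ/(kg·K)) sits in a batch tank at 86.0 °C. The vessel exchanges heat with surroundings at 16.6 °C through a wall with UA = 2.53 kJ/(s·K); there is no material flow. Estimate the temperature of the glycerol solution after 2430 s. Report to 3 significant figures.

M c_p dT/dt = −UA(T − T_amb).
dT/dt = (T_ss − T)/τ with T_ss = T_amb = 16.600 °C, τ = M c_p/UA = 664·3.72/2.53 = 976.32 s.
This is linear first-order; T(t) = T_ss + (T₀ − T_ss) e^(−t/τ).
T(2430) = 16.600 + (69.400)·0.082997 = 22.360 °C.

22.4 °C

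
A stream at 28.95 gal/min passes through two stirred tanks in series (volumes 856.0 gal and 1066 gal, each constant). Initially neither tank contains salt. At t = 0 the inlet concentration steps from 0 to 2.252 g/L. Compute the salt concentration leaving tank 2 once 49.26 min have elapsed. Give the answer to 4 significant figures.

0.9870 g/L

Time constants: τᵢ = Vᵢ/Q for each well-mixed tank.
τ₁ = 856.0/28.95 = 29.5682 min; τ₂ = 1066/28.95 = 36.8221 min.
Solving the cascade with C₁(0)=C₂(0)=0 gives C₂(t) = C_in[1 − (τ₁ e^(−t/τ₁) − τ₂ e^(−t/τ₂))/(τ₁ − τ₂)].
At t = 49.26: e^(−t/τ₁) = 0.189006, e^(−t/τ₂) = 0.262427.
C₂ = 2.252·[1 − (29.5682·0.189006 − 36.8221·0.262427)/(-7.25389)] = 2.252·0.438295 = 0.987041 g/L.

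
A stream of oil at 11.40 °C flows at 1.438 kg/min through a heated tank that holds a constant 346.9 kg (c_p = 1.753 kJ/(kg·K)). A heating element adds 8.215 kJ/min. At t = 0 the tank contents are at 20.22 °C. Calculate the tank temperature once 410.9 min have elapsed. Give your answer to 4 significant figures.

15.67 °C

Unsteady energy balance on the tank contents: M c_p dT/dt = ṁ c_p (T_in − T) + 8.215.
Rearrange: dT/dt = (T_ss − T)/τ with τ = M/ṁ = 241.238 min and T_ss = T_in + Q̇/(ṁ c_p) = 14.6589 °C.
T approaches T_ss exponentially: T(t) = T_ss + (T₀ − T_ss) e^(−t/τ).
T(410.9) = 14.6589 + (5.56113)·e^(−410.9/241.238) = 14.6589 + (5.56113)·0.182082 = 15.6714 °C.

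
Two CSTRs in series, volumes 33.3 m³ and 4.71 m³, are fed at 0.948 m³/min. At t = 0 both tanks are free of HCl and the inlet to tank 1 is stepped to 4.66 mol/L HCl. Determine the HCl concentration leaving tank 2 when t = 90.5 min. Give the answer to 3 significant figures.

4.25 mol/L

Each tank obeys Vᵢ dCᵢ/dt = Q(Cᵢ₋₁ − Cᵢ), so τᵢ = Vᵢ/Q.
τ₁ = 33.3/0.948 = 35.127 min; τ₂ = 4.71/0.948 = 4.9684 min.
Tank 1: C₁ = C_in(1 − e^(−t/τ₁)). Tank 2 (τ₁ ≠ τ₂): C₂ = C_in[1 − (τ₁ e^(−t/τ₁) − τ₂ e^(−t/τ₂))/(τ₁ − τ₂)].
At t = 90.5: e^(−t/τ₁) = 0.076048, e^(−t/τ₂) = 1.2280e-08.
C₂ = 4.66·[1 − (35.127·0.076048 − 4.9684·1.2280e-08)/(30.158)] = 4.66·0.91142 = 4.2472 mol/L.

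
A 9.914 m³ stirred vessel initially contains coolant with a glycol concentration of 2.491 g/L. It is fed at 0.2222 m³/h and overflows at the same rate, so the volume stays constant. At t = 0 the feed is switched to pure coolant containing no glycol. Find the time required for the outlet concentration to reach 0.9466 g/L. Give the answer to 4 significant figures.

43.17 h

Species balance: V dC/dt = Q(C_in − C) ⇒ τ = V/Q = 44.6175 h.
C(t) = C_in + (C₀ − C_in) e^(−t/τ). Set C = 0.9466 and solve for t:
e^(−t/τ) = (C − C_in)/(C₀ − C_in) = (0.9466 − 0)/(2.491 − 0) = 0.380008
t = −τ ln(…) = 44.6175 × 0.967563 = 43.1702 h.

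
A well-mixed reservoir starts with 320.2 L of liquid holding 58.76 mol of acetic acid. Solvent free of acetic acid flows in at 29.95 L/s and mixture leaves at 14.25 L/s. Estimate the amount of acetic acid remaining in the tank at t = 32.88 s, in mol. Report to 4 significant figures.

24.58 mol

Let m(t) be the amount of acetic acid. Volume: V(t) = V₀ + (Q_in − Q_out) t = 320.2 + 15.7000 t; V(32.88) = 836.416 L.
Solute balance: dm/dt = 0 − Q_out C = −Q_out m/V(t).
dm/m = −Q_out dt/(V₀ + 15.7000 t); integrating gives ln(m/m₀) = −(Q_out/(Q_in−Q_out)) ln(V/V₀).
m = m₀ (V₀/V)^(Q_out/(Q_in−Q_out)) = 58.76 × (320.2/836.416)^(0.907643) = 24.5807 mol.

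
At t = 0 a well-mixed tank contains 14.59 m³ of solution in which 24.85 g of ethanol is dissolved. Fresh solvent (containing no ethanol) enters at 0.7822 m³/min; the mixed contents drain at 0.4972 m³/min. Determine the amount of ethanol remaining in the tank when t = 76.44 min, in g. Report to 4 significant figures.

5.049 g

Total volume: dV/dt = Q_in − Q_out = 0.285000 m³/min, so V(t) = 14.59 + 0.285000 t and V(76.44) = 36.3754 m³.
Solute balance: dm/dt = 0 − Q_out C = −Q_out m/V(t).
Separate: dm/m = −Q_out dt/V(t) ⇒ ln(m/m₀) = −(Q_out/(Q_in−Q_out)) ln(V/V₀).
m = m₀ (V₀/V)^(Q_out/(Q_in−Q_out)) = 24.85 × (14.59/36.3754)^(1.74456) = 5.04856 g.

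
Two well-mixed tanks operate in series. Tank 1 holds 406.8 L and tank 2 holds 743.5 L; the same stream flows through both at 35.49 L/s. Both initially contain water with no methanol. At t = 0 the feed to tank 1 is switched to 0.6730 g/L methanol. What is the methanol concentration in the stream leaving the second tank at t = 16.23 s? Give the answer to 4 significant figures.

Each tank obeys Vᵢ dCᵢ/dt = Q(Cᵢ₋₁ − Cᵢ), so τᵢ = Vᵢ/Q.
τ₁ = 406.8/35.49 = 11.4624 s; τ₂ = 743.5/35.49 = 20.9496 s.
Solving the cascade with C₁(0)=C₂(0)=0 gives C₂(t) = C_in[1 − (τ₁ e^(−t/τ₁) − τ₂ e^(−t/τ₂))/(τ₁ − τ₂)].
At t = 16.23: e^(−t/τ₁) = 0.242698, e^(−t/τ₂) = 0.460834.
C₂ = 0.6730·[1 − (11.4624·0.242698 − 20.9496·0.460834)/(-9.48718)] = 0.6730·0.275616 = 0.185489 g/L.

0.1855 g/L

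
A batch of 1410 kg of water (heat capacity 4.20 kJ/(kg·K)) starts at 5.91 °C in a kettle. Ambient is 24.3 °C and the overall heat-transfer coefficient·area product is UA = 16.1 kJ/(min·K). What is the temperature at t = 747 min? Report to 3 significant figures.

21.9 °C

M c_p dT/dt = −UA(T − T_amb).
dT/dt = (T_ss − T)/τ with T_ss = T_amb = 24.300 °C, τ = M c_p/UA = 1410·4.20/16.1 = 367.83 min.
This is linear first-order; T(t) = T_ss + (T₀ − T_ss) e^(−t/τ).
T(747) = 24.300 + (-18.390)·0.13122 = 21.887 °C.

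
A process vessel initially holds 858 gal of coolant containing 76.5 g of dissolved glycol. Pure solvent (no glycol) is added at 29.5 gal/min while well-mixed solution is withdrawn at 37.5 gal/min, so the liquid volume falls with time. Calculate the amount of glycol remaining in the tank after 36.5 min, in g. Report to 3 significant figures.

Total volume: dV/dt = Q_in − Q_out = -8.0000 gal/min, so V(t) = 858 − 8.0000 t and V(36.5) = 566.00 gal.
No glycol enters, so dm/dt = −Q_out · (m/V).
dm/m = −Q_out dt/(V₀ − 8.0000 t); integrating gives ln(m/m₀) = −(Q_out/(Q_in−Q_out)) ln(V/V₀).
m = m₀ (V₀/V)^(Q_out/(Q_in−Q_out)) = 76.5 × (858/566.00)^(-4.6875) = 10.883 g.

10.9 g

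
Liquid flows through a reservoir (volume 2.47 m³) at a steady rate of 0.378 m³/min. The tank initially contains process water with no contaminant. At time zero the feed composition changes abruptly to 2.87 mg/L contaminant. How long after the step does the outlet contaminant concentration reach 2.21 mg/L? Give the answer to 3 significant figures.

Unsteady species balance (constant V, well mixed): V dC/dt = Q(C_in − C), so τ = V/Q = 6.5344 min.
C(t) = C_in + (C₀ − C_in) e^(−t/τ). Set C = 2.21 and solve for t:
e^(−t/τ) = (C − C_in)/(C₀ − C_in) = (2.21 − 2.87)/(0 − 2.87) = 0.22997
t = −τ ln(…) = 6.5344 × 1.4698 = 9.6044 min.

9.60 min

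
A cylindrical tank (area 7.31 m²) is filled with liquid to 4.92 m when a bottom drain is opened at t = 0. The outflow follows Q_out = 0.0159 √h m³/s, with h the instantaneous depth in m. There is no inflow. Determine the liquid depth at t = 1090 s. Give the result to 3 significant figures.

1.07 m

Accumulation of liquid (constant cross-section A): A dh/dt = −0.0159 √h.
This is separable: 2 d(√h)/dt = −0.0159/A, so √h = √h₀ − (0.0159/(2A)) t.
√h = √4.92 − 0.0159·1090/(2·7.31) = 2.2181 − 1.1854 = 1.0327.
h = 1.0327² = 1.0664 m.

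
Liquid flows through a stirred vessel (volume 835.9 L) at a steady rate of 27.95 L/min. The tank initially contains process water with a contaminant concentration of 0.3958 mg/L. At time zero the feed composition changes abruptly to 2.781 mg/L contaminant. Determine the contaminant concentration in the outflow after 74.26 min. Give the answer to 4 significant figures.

Species balance on the tank: V dC/dt = Q(C_in − C).
So dC/dt = (C_in − C)/τ with τ = V/Q = 835.9/27.95 = 29.9070 min.
C approaches C_in exponentially: C(t) = C_in + (C₀ − C_in) e^(−t/τ).
C(74.26) = 2.781 + (0.3958 − 2.781)·e^(−74.26/29.9070) = 2.781 + (-2.38520)·0.0834896 = 2.58186 mg/L.

2.582 mg/L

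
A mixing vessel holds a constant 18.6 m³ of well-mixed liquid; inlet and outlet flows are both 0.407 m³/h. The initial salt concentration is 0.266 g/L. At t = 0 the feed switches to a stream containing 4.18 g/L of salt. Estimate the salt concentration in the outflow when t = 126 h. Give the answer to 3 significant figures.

3.93 g/L

Unsteady species balance (constant V, well mixed): V dC/dt = Q(C_in − C).
Time constant τ = V/Q = 18.6/0.407 = 45.700 h.
Solution: C(t) = C_in + (C₀ − C_in) e^(−t/τ).
C(126) = 4.18 + (0.266 − 4.18)·e^(−126/45.700) = 4.18 + (-3.9140)·0.063476 = 3.9316 g/L.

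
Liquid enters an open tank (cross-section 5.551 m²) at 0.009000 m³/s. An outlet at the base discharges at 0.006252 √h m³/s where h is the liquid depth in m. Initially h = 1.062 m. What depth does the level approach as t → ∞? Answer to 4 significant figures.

2.072 m

Level balance: A dh/dt = 0.009000 − 0.006252 √h. Setting dh/dt = 0:
Q_in = 0.006252 √h_ss ⇒ √h_ss = 0.009000/0.006252 = 1.43954.
h_ss = 1.43954² = 2.07227 m. (Since h₀ = 1.062 m < h_ss, the level will rise toward this value.)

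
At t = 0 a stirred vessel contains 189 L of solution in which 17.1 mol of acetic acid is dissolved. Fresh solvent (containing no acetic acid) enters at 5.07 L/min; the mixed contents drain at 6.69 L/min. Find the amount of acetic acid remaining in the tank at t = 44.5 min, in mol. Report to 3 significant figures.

2.35 mol

Let m(t) be the amount of acetic acid. Volume: V(t) = V₀ + (Q_in − Q_out) t = 189 − 1.6200 t; V(44.5) = 116.91 L.
Species balance (pure solvent in): dm/dt = −Q_out · m/V(t).
Separate: dm/m = −Q_out dt/V(t) ⇒ ln(m/m₀) = −(Q_out/(Q_in−Q_out)) ln(V/V₀).
m = m₀ (V₀/V)^(Q_out/(Q_in−Q_out)) = 17.1 × (189/116.91)^(-4.1296) = 2.3524 mol.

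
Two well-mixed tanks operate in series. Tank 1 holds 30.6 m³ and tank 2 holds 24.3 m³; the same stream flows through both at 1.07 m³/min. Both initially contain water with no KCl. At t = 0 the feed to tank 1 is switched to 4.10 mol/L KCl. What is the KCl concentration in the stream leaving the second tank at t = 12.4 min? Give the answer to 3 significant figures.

0.353 mol/L

Each tank obeys Vᵢ dCᵢ/dt = Q(Cᵢ₋₁ − Cᵢ), so τᵢ = Vᵢ/Q.
τ₁ = 30.6/1.07 = 28.598 min; τ₂ = 24.3/1.07 = 22.710 min.
Tank 1: C₁ = C_in(1 − e^(−t/τ₁)). Tank 2 (τ₁ ≠ τ₂): C₂ = C_in[1 − (τ₁ e^(−t/τ₁) − τ₂ e^(−t/τ₂))/(τ₁ − τ₂)].
At t = 12.4: e^(−t/τ₁) = 0.64817, e^(−t/τ₂) = 0.57926.
C₂ = 4.10·[1 − (28.598·0.64817 − 22.710·0.57926)/(5.8879)] = 4.10·0.086001 = 0.35260 mol/L.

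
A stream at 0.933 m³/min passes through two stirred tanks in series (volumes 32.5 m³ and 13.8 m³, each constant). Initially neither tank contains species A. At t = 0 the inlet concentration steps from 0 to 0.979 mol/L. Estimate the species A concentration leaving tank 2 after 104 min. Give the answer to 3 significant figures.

Species balance on tank i: dCᵢ/dt = (Cᵢ₋₁ − Cᵢ)/τᵢ with τᵢ = Vᵢ/Q.
τ₁ = 32.5/0.933 = 34.834 min; τ₂ = 13.8/0.933 = 14.791 min.
Solving the cascade with C₁(0)=C₂(0)=0 gives C₂(t) = C_in[1 − (τ₁ e^(−t/τ₁) − τ₂ e^(−t/τ₂))/(τ₁ − τ₂)].
At t = 104: e^(−t/τ₁) = 0.050509, e^(−t/τ₂) = 0.00088378.
C₂ = 0.979·[1 − (34.834·0.050509 − 14.791·0.00088378)/(20.043)] = 0.979·0.91287 = 0.89370 mol/L.

0.894 mol/L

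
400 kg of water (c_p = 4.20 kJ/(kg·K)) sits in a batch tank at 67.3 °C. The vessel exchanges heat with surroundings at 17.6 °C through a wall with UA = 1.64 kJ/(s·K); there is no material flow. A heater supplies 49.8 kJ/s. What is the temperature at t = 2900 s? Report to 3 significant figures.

Lumped-capacitance energy balance: M c_p dT/dt = UA(T_amb − T) + Q̇.
dT/dt = (T_ss − T)/τ with T_ss = T_amb + Q̇/UA = 17.6 + 49.8/1.64 = 47.966 °C, τ = M c_p/UA = 400·4.20/1.64 = 1024.4 s.
Integrating: T(t) = T_ss + (T₀ − T_ss) e^(−t/τ).
T(2900) = 47.966 + (19.334)·0.058957 = 49.106 °C.

49.1 °C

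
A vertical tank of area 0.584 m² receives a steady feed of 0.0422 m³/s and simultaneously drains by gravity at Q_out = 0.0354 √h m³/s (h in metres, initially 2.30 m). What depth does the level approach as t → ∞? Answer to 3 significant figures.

A dh/dt = Q_in − 0.0354 √h. Steady state requires inflow = outflow:
Q_in = 0.0354 √h_ss ⇒ √h_ss = 0.0422/0.0354 = 1.1921.
h_ss = 1.1921² = 1.4211 m. (Since h₀ = 2.30 m > h_ss, the level will fall toward this value.)

1.42 m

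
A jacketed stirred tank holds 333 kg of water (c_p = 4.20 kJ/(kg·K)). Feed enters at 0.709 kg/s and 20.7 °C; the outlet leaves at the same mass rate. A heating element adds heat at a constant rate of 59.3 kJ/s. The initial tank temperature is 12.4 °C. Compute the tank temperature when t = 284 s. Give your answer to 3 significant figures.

25.2 °C

Heat balance on the well-mixed liquid: M c_p dT/dt = ṁ c_p (T_in − T) + 59.3.
Rearrange: dT/dt = (T_ss − T)/τ with τ = M/ṁ = 469.68 s and T_ss = T_in + Q̇/(ṁ c_p) = 40.614 °C.
Integrating: T(t) = T_ss + (T₀ − T_ss) e^(−t/τ).
T(284) = 40.614 + (-28.214)·e^(−284/469.68) = 40.614 + (-28.214)·0.54625 = 25.202 °C.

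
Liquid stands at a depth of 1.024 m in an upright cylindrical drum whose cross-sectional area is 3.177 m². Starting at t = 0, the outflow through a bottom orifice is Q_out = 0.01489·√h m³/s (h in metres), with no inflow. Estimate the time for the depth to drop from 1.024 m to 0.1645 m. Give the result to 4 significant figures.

With no inflow, A dh/dt = −0.01489 √h.
∫ h^(−1/2) dh = −(0.01489/A) ∫ dt, giving 2√h = 2√h₀ − (0.01489/A) t.
t = 2A(√h₀ − √h)/0.01489 = 2·3.177·(√1.024 − √0.1645)/0.01489
  = 6.35400 × (1.01193 − 0.405586) / 0.01489 = 258.744 s.

258.7 s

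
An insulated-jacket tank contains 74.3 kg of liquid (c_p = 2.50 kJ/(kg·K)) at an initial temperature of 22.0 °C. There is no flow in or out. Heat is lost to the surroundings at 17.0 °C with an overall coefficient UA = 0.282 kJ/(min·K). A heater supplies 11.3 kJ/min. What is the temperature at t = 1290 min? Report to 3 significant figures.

52.1 °C

M c_p dT/dt = −UA(T − T_amb) + Q̇.
dT/dt = (T_ss − T)/τ with T_ss = T_amb + Q̇/UA = 17.0 + 11.3/0.282 = 57.071 °C, τ = M c_p/UA = 74.3·2.50/0.282 = 658.69 min.
Solution: T(t) = T_ss + (T₀ − T_ss) e^(−t/τ).
T(1290) = 57.071 + (-35.071)·0.14108 = 52.123 °C.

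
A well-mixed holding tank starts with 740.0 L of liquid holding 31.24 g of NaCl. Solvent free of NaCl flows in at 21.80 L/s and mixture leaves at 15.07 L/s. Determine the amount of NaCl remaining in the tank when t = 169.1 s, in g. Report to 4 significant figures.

3.882 g

Let m(t) be the amount of NaCl. Volume: V(t) = V₀ + (Q_in − Q_out) t = 740.0 + 6.73000 t; V(169.1) = 1878.04 L.
Species balance (pure solvent in): dm/dt = −Q_out · m/V(t).
Separate: dm/m = −Q_out dt/V(t) ⇒ ln(m/m₀) = −(Q_out/(Q_in−Q_out)) ln(V/V₀).
m = m₀ (V₀/V)^(Q_out/(Q_in−Q_out)) = 31.24 × (740.0/1878.04)^(2.23923) = 3.88152 g.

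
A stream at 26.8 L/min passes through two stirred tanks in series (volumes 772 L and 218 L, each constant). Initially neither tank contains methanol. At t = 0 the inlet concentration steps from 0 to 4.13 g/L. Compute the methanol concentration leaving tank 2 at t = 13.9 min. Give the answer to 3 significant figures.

Each tank obeys Vᵢ dCᵢ/dt = Q(Cᵢ₋₁ − Cᵢ), so τᵢ = Vᵢ/Q.
τ₁ = 772/26.8 = 28.806 min; τ₂ = 218/26.8 = 8.1343 min.
Tank 1: C₁ = C_in(1 − e^(−t/τ₁)). Tank 2 (τ₁ ≠ τ₂): C₂ = C_in[1 − (τ₁ e^(−t/τ₁) − τ₂ e^(−t/τ₂))/(τ₁ − τ₂)].
At t = 13.9: e^(−t/τ₁) = 0.61721, e^(−t/τ₂) = 0.18108.
C₂ = 4.13·[1 − (28.806·0.61721 − 8.1343·0.18108)/(20.672)] = 4.13·0.21117 = 0.87212 g/L.

0.872 g/L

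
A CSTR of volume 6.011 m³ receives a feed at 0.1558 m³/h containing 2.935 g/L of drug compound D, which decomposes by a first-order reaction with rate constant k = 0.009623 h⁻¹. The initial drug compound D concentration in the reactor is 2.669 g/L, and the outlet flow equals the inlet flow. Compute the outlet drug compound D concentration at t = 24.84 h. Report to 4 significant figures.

2.359 g/L

V dC/dt = Q(C_in − C) − k V C.
dC/dt = (Q/V) C_in − (Q/V + k) C; effective rate a = Q/V + k = 0.0259191 + 0.009623 = 0.0355421 h⁻¹.
C_ss = Q C_in/(Q + kV) = 2.14035 g/L; C(t) = C_ss + (C₀ − C_ss) e^(−a t).
C(24.84) = 2.14035 + (0.528648)·e^(−0.0355421·24.84) = 2.14035 + (0.528648)·0.413595 = 2.35900 g/L.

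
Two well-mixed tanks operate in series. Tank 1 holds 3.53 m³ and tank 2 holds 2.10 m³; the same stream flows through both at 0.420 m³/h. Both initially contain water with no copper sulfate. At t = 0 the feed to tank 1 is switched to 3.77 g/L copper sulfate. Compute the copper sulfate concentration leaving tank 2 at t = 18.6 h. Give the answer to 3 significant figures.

Species balance on tank i: dCᵢ/dt = (Cᵢ₋₁ − Cᵢ)/τᵢ with τᵢ = Vᵢ/Q.
τ₁ = 3.53/0.420 = 8.4048 h; τ₂ = 2.10/0.420 = 5.0000 h.
Tank 1: C₁ = C_in(1 − e^(−t/τ₁)). Tank 2 (τ₁ ≠ τ₂): C₂ = C_in[1 − (τ₁ e^(−t/τ₁) − τ₂ e^(−t/τ₂))/(τ₁ − τ₂)].
At t = 18.6: e^(−t/τ₁) = 0.10937, e^(−t/τ₂) = 0.024234.
C₂ = 3.77·[1 − (8.4048·0.10937 − 5.0000·0.024234)/(3.4048)] = 3.77·0.76561 = 2.8863 g/L.

2.89 g/L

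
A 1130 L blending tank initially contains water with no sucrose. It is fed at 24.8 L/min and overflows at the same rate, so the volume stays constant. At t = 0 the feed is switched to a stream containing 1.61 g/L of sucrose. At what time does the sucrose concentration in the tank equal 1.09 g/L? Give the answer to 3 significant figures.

51.5 min

Species balance: V dC/dt = Q(C_in − C) ⇒ τ = V/Q = 45.565 min.
C(t) = C_in + (C₀ − C_in) e^(−t/τ). Set C = 1.09 and solve for t:
e^(−t/τ) = (C − C_in)/(C₀ − C_in) = (1.09 − 1.61)/(0 − 1.61) = 0.32298
t = −τ ln(…) = 45.565 × 1.1302 = 51.495 min.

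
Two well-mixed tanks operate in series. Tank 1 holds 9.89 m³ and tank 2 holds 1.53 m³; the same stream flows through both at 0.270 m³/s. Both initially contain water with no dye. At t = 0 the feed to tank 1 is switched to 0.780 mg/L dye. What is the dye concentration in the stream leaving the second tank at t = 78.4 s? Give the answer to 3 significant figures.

Species balance on tank i: dCᵢ/dt = (Cᵢ₋₁ − Cᵢ)/τᵢ with τᵢ = Vᵢ/Q.
τ₁ = 9.89/0.270 = 36.630 s; τ₂ = 1.53/0.270 = 5.6667 s.
Tank 1: C₁ = C_in(1 − e^(−t/τ₁)). Tank 2 (τ₁ ≠ τ₂): C₂ = C_in[1 − (τ₁ e^(−t/τ₁) − τ₂ e^(−t/τ₂))/(τ₁ − τ₂)].
At t = 78.4: e^(−t/τ₁) = 0.11761, e^(−t/τ₂) = 9.8041e-07.
C₂ = 0.780·[1 − (36.630·0.11761 − 5.6667·9.8041e-07)/(30.963)] = 0.780·0.86086 = 0.67147 mg/L.

0.671 mg/L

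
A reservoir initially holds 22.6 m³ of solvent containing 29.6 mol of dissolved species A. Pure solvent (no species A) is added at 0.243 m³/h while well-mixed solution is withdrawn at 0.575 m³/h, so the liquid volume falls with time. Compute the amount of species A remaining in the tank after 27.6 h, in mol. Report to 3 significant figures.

Total volume: dV/dt = Q_in − Q_out = -0.33200 m³/h, so V(t) = 22.6 − 0.33200 t and V(27.6) = 13.437 m³.
No species A enters, so dm/dt = −Q_out · (m/V).
Separate: dm/m = −Q_out dt/V(t) ⇒ ln(m/m₀) = −(Q_out/(Q_in−Q_out)) ln(V/V₀).
m = m₀ (V₀/V)^(Q_out/(Q_in−Q_out)) = 29.6 × (22.6/13.437)^(-1.7319) = 12.028 mol.

12.0 mol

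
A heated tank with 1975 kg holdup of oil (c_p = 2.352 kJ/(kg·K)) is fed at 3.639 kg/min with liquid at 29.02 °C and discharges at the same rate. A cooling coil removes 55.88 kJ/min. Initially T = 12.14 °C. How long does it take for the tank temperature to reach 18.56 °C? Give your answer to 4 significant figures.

525.5 min

M c_p dT/dt = ṁ c_p (T_in − T) − Q̇.
τ = M/ṁ = 542.732 min; T_ss = T_in − Q̇/(ṁ c_p) = 22.4911 °C.
T(t) = T_ss + (T₀ − T_ss) e^(−t/τ). Set T = 18.56:
e^(−t/τ) = (18.56 − 22.4911)/(12.14 − 22.4911) = 0.379779
t = −542.732 · ln(0.379779) = 525.454 min.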